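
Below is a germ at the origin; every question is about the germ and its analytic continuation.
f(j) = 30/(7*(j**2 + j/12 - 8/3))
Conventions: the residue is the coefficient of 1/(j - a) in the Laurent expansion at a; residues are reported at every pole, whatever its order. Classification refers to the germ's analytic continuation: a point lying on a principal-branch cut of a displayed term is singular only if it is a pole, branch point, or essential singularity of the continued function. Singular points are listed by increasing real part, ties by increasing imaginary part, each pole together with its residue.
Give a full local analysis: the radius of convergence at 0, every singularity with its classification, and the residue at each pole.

Radius of convergence at 0: -1/24 + (1/24)*sqrt(1537).
At -1/24 - (1/24)*sqrt(1537): a pole of order 1; residue -(360/10759)*sqrt(1537).
At -1/24 + (1/24)*sqrt(1537): a pole of order 1; residue (360/10759)*sqrt(1537).

Denominator factor (j**2 + j/12 - 8/3): discriminant 1537/144, real irrational roots -1/24 + (1/24)*sqrt(1537) and -1/24 - (1/24)*sqrt(1537); poles of order 1, moduli -1/24 + (1/24)*sqrt(1537) and 1/24 + (1/24)*sqrt(1537).
The radius of convergence is the smallest modulus among the singular points: -1/24 + (1/24)*sqrt(1537).
The factor j**2 + j/12 - 8/3 splits as (j - a)(j - a') with a = -1/24 - (1/24)*sqrt(1537), a' = -1/24 + (1/24)*sqrt(1537). At the order-1 pole a set g(j) = (j - a)*f(j) = [30/7] / (j - a').
Simple pole: residue = g(a) at a = -1/24 - (1/24)*sqrt(1537), which is -(360/10759)*sqrt(1537).
The factor j**2 + j/12 - 8/3 splits as (j - a)(j - a') with a = -1/24 + (1/24)*sqrt(1537), a' = -1/24 - (1/24)*sqrt(1537). At the order-1 pole a set g(j) = (j - a)*f(j) = [30/7] / (j - a').
Simple pole: residue = g(a) at a = -1/24 + (1/24)*sqrt(1537), which is (360/10759)*sqrt(1537).
List the singular points by increasing real part (a conjugate pair: the negative imaginary part first).


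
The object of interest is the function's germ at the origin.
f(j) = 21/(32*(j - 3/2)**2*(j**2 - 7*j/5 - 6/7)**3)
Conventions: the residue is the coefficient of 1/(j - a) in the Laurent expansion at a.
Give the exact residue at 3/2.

The residue is -134456000/10673289.

At the order-2 pole 3/2 set g(j) = (j - (3/2))^2*f(j) = 21/(32*(j**2 - 7*j/5 - 6/7)**3).
Order-2 pole: residue = g'(a); g'(3/2) = -134456000/10673289, so the residue is -134456000/10673289.


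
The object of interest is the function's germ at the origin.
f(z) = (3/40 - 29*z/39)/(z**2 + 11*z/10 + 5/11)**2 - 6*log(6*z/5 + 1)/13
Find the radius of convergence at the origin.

Denominator factor (z**2 + 11*z/10 + 5/11)^2: discriminant -669/1100, complex-conjugate roots (-11/20) + ((1/220)*sqrt(7359))*i and (-11/20) - ((1/220)*sqrt(7359))*i; poles of order 2, moduli (1/11)*sqrt(55) and (1/11)*sqrt(55).
Branch term (-6/13)*log(1 - z/(-5/6)): its argument vanishes at z = -5/6, a logarithmic branch point, modulus 5/6.
The radius of convergence is the smallest modulus among the singular points: (1/11)*sqrt(55).

The radius of convergence is (1/11)*sqrt(55).


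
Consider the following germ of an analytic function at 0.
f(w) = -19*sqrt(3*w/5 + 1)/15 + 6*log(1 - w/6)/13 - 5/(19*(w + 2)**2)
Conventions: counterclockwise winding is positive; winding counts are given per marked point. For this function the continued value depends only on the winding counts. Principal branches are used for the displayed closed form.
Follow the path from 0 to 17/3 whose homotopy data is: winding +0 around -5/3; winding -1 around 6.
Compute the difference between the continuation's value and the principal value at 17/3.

The rational part is single-valued and drops out of the difference; each branch term changes only by its own monodromy.
(-19/15)*sqrt(1 - w/(-5/3)): winding +0 is even, the square root returns to the same sheet, contribution 0.
(6/13)*log(1 - w/(6)): each positive loop around 6 adds 2*pi*i to the log, so winding -1 contributes (6/13)*(-1)*2*pi*i = -(12/13)*pi*i.
Summing the contributions at w = 17/3 gives -(12/13)*pi*i.

Continued minus principal equals -(12/13)*pi*i.


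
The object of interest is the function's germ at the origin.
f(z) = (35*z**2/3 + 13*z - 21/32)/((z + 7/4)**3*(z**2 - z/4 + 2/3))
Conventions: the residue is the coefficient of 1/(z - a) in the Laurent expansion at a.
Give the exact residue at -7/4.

The residue is -61049/40000.

At the order-3 pole -7/4 set g(z) = (z - (-7/4))^3*f(z) = (35*z**2/3 + 13*z - 21/32)/(z**2 - z/4 + 2/3).
Order-3 pole: residue = g''(a)/2; g''(-7/4) = -61049/20000, so the residue is -61049/40000.


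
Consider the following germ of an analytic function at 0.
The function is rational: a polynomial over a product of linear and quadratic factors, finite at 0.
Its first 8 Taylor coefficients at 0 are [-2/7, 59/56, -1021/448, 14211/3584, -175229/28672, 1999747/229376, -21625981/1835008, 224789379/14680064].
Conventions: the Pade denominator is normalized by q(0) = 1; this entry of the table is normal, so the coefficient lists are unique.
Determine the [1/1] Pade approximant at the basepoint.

Taylor coefficients needed (read off): a_0 = -2/7, a_1 = 59/56, a_2 = -1021/448.
Write the denominator as Q(u) = 1 + q1*u. Requiring Q*f - P = O(u^3) with deg P <= 1 kills the coefficients of u^2..u^2 in Q*f:
  u^2: a_2 + q1*a_1 = 0, i.e. -1021/448 + (59/56)*q1 = 0.
Solving this linear system: q1 = 1021/472.
The numerator is Q*f truncated at degree 1: P0 = a_0 = -2/7; P1 = a_1 + q1*a_0 = 1439/3304.

The Pade approximant has numerator coefficients [-2/7, 1439/3304]; denominator coefficients [1, 1021/472].


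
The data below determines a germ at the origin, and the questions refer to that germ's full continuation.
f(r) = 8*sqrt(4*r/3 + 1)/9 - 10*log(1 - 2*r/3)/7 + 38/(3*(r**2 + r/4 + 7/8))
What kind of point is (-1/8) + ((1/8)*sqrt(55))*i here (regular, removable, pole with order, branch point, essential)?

The point is a pole of order 1.

The denominator factor r**2 + r/4 + 7/8 vanishes at (-1/8) + ((1/8)*sqrt(55))*i and appears to the power 1; the numerator there equals 38/3, nonzero, and no other factor vanishes.
The branch terms are analytic at this point.
Hence a pole whose order is the multiplicity, 1.


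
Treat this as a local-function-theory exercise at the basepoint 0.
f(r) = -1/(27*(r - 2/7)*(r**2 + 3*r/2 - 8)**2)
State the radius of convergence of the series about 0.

Denominator factor (r - 2/7): pole of order 1 at 2/7, modulus 2/7.
Denominator factor (r**2 + 3*r/2 - 8)^2: discriminant 137/4, real irrational roots -3/4 + (1/4)*sqrt(137) and -3/4 - (1/4)*sqrt(137); poles of order 2, moduli -3/4 + (1/4)*sqrt(137) and 3/4 + (1/4)*sqrt(137).
The radius of convergence is the smallest modulus among the singular points: 2/7.

The radius of convergence is 2/7.


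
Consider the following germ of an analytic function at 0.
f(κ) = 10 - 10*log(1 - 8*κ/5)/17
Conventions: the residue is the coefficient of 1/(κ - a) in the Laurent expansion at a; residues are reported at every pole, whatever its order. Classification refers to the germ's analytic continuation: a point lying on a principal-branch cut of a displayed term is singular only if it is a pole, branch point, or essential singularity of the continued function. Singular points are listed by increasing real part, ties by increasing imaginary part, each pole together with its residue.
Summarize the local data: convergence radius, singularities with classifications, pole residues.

Branch term (-10/17)*log(1 - κ/(5/8)): its argument vanishes at κ = 5/8, a logarithmic branch point, modulus 5/8.
The radius of convergence is the smallest modulus among the singular points: 5/8.

Radius of convergence at 0: 5/8.
At 5/8: a logarithmic branch point.


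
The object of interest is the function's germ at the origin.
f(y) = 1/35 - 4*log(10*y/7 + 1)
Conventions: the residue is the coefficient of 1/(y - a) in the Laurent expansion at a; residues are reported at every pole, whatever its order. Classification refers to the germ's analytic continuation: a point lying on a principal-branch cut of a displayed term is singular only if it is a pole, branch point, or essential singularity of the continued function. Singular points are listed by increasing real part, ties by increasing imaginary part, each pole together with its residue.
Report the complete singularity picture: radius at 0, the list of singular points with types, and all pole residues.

Radius of convergence at 0: 7/10.
At -7/10: a logarithmic branch point.

Branch term (-4)*log(1 - y/(-7/10)): its argument vanishes at y = -7/10, a logarithmic branch point, modulus 7/10.
The radius of convergence is the smallest modulus among the singular points: 7/10.


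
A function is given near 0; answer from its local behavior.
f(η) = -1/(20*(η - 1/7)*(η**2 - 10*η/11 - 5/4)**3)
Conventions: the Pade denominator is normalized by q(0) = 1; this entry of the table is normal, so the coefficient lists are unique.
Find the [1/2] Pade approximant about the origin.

Taylor coefficients needed (expand at 0): a_0 = -112/625, a_1 = -5936/6875, a_2 = -2663024/378125, a_3 = -39396336/831875.
Write the denominator as Q(η) = 1 + q1*η + q2*η^2. Requiring Q*f - P = O(η^4) with deg P <= 1 kills the coefficients of η^2..η^3 in Q*f:
  η^2: a_2 + q1*a_1 + q2*a_0 = 0, i.e. -2663024/378125 + (-5936/6875)*q1 + (-112/625)*q2 = 0.
  η^3: a_3 + q1*a_2 + q2*a_1 = 0, i.e. -39396336/831875 + (-2663024/378125)*q1 + (-5936/6875)*q2 = 0.
Solving this linear system: q1 = -124646/26763, q2 = -24818251/1471965.
The numerator is Q*f truncated at degree 1: P0 = a_0 = -112/625; P1 = a_1 + q1*a_0 = -481936/16726875.

The Pade approximant has numerator coefficients [-112/625, -481936/16726875]; denominator coefficients [1, -124646/26763, -24818251/1471965].


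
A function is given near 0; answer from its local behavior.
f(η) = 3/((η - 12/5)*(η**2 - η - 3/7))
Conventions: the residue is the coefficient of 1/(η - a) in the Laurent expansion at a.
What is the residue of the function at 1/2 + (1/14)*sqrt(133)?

The residue is -175/342 - (35/342)*sqrt(133).

The factor η**2 - η - 3/7 splits as (η - a)(η - a') with a = 1/2 + (1/14)*sqrt(133), a' = 1/2 - (1/14)*sqrt(133). At the order-1 pole a set g(η) = (η - a)*f(η) = [3/(η - 12/5)] / (η - a').
Simple pole: residue = g(a) at a = 1/2 + (1/14)*sqrt(133), which is -175/342 - (35/342)*sqrt(133).


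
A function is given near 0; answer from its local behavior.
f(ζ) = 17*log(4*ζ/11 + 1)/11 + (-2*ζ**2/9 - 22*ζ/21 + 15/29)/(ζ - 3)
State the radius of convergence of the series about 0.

The radius of convergence is 11/4.

Denominator factor (ζ - 3): pole of order 1 at 3, modulus 3.
Branch term (17/11)*log(1 - ζ/(-11/4)): its argument vanishes at ζ = -11/4, a logarithmic branch point, modulus 11/4.
The radius of convergence is the smallest modulus among the singular points: 11/4.


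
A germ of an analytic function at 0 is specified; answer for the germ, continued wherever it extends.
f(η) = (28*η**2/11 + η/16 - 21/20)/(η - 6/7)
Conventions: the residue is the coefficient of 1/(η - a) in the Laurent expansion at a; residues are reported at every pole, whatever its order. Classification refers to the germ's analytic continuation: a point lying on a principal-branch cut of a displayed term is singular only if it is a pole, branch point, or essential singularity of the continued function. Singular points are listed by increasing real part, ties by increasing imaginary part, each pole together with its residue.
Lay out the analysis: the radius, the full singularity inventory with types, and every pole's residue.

Denominator factor (η - 6/7): pole of order 1 at 6/7, modulus 6/7.
The radius of convergence is the smallest modulus among the singular points: 6/7.
At the order-1 pole 6/7 set g(η) = (η - (6/7))*f(η) = 28*η**2/11 + η/16 - 21/20.
Simple pole: residue = g(a) at a = 6/7, which is 2691/3080.

Radius of convergence at 0: 6/7.
At 6/7: a pole of order 1; residue 2691/3080.


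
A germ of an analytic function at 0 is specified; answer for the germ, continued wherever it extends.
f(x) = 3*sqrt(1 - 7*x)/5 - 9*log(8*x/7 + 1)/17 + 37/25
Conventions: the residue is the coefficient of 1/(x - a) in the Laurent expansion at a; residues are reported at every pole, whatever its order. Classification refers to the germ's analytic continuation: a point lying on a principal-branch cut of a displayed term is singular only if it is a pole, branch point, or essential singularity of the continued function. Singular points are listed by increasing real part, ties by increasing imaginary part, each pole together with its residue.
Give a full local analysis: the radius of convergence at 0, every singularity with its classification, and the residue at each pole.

Branch term (3/5)*sqrt(1 - x/(1/7)): its argument vanishes at x = 1/7, a square-root branch point, modulus 1/7.
Branch term (-9/17)*log(1 - x/(-7/8)): its argument vanishes at x = -7/8, a logarithmic branch point, modulus 7/8.
The radius of convergence is the smallest modulus among the singular points: 1/7.
List the singular points by increasing real part (a conjugate pair: the negative imaginary part first).

Radius of convergence at 0: 1/7.
At -7/8: a logarithmic branch point.
At 1/7: an algebraic (square-root) branch point.


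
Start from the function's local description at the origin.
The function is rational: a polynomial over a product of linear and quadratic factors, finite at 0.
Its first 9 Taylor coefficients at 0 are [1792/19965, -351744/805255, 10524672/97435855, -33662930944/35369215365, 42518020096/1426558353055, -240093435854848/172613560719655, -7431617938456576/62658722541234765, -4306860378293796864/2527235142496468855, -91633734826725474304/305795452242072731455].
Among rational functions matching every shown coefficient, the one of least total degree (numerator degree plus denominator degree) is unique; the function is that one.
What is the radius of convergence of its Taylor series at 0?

The radius of convergence is -1/22 + (1/44)*sqrt(2666).

No rational of total degree below 7 reproduces all 9 coefficients; solving the [1/6] Pade equations on them gives f(k) = (13*k/11 - 7/30)/(k**2 + k/11 - 11/8)**3, whose expansion matches every shown term.
Denominator factor (k**2 + k/11 - 11/8)^3: discriminant 1333/242, real irrational roots -1/22 + (1/44)*sqrt(2666) and -1/22 - (1/44)*sqrt(2666); poles of order 3, moduli -1/22 + (1/44)*sqrt(2666) and 1/22 + (1/44)*sqrt(2666).
The radius of convergence is the smallest modulus among the singular points: -1/22 + (1/44)*sqrt(2666).


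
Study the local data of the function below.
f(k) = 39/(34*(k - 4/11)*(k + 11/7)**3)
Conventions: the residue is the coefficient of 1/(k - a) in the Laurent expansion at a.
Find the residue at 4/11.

At the order-1 pole 4/11 set g(k) = (k - (4/11))*f(k) = 39/(34*(k + 11/7)**3).
Simple pole: residue = g(a) at a = 4/11, which is 17804787/112470266.

The residue is 17804787/112470266.


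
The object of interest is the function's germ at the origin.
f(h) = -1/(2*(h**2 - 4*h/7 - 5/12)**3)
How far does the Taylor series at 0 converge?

Denominator factor (h**2 - 4*h/7 - 5/12)^3: discriminant 293/147, real irrational roots 2/7 + (1/42)*sqrt(879) and 2/7 - (1/42)*sqrt(879); poles of order 3, moduli 2/7 + (1/42)*sqrt(879) and -2/7 + (1/42)*sqrt(879).
The radius of convergence is the smallest modulus among the singular points: -2/7 + (1/42)*sqrt(879).

The radius of convergence is -2/7 + (1/42)*sqrt(879).


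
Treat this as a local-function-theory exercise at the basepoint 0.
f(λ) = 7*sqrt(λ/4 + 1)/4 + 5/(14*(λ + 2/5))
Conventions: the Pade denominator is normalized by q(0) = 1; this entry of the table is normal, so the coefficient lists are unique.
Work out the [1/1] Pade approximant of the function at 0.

The Pade approximant has numerator coefficients [37/14, 38199/7216]; denominator coefficients [1, 19951/7216].

Taylor coefficients needed (expand at 0): a_0 = 37/14, a_1 = -451/224, a_2 = 19951/3584.
Write the denominator as Q(λ) = 1 + q1*λ. Requiring Q*f - P = O(λ^3) with deg P <= 1 kills the coefficients of λ^2..λ^2 in Q*f:
  λ^2: a_2 + q1*a_1 = 0, i.e. 19951/3584 + (-451/224)*q1 = 0.
Solving this linear system: q1 = 19951/7216.
The numerator is Q*f truncated at degree 1: P0 = a_0 = 37/14; P1 = a_1 + q1*a_0 = 38199/7216.


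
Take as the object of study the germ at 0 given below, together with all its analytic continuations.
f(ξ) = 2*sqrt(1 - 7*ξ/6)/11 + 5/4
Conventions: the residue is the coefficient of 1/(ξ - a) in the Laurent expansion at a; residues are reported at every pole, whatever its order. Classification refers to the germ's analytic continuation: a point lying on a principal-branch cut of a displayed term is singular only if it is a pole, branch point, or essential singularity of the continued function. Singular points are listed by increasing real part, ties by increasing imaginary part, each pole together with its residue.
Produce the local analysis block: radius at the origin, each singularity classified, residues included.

Branch term (2/11)*sqrt(1 - ξ/(6/7)): its argument vanishes at ξ = 6/7, a square-root branch point, modulus 6/7.
The radius of convergence is the smallest modulus among the singular points: 6/7.

Radius of convergence at 0: 6/7.
At 6/7: an algebraic (square-root) branch point.


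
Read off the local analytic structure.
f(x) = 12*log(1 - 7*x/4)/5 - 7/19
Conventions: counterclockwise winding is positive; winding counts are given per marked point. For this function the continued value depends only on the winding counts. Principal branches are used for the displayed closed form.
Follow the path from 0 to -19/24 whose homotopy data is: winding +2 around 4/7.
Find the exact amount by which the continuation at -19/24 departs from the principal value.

The rational part is single-valued and drops out of the difference; each branch term changes only by its own monodromy.
(12/5)*log(1 - x/(4/7)): each positive loop around 4/7 adds 2*pi*i to the log, so winding +2 contributes (12/5)*(2)*2*pi*i = (48/5)*pi*i.
Summing the contributions at x = -19/24 gives (48/5)*pi*i.

Continued minus principal equals (48/5)*pi*i.


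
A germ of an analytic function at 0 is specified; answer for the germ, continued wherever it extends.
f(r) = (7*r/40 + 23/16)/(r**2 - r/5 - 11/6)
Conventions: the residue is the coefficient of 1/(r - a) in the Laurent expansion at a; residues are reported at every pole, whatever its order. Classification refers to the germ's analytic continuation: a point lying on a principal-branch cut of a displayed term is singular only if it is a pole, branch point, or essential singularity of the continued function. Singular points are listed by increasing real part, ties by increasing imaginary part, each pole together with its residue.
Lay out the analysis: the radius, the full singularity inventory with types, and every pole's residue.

Radius of convergence at 0: -1/10 + (1/30)*sqrt(1659).
At 1/10 - (1/30)*sqrt(1659): a pole of order 1; residue 7/80 - (291/22120)*sqrt(1659).
At 1/10 + (1/30)*sqrt(1659): a pole of order 1; residue 7/80 + (291/22120)*sqrt(1659).

Denominator factor (r**2 - r/5 - 11/6): discriminant 553/75, real irrational roots 1/10 + (1/30)*sqrt(1659) and 1/10 - (1/30)*sqrt(1659); poles of order 1, moduli 1/10 + (1/30)*sqrt(1659) and -1/10 + (1/30)*sqrt(1659).
The radius of convergence is the smallest modulus among the singular points: -1/10 + (1/30)*sqrt(1659).
The factor r**2 - r/5 - 11/6 splits as (r - a)(r - a') with a = 1/10 - (1/30)*sqrt(1659), a' = 1/10 + (1/30)*sqrt(1659). At the order-1 pole a set g(r) = (r - a)*f(r) = [7*r/40 + 23/16] / (r - a').
Simple pole: residue = g(a) at a = 1/10 - (1/30)*sqrt(1659), which is 7/80 - (291/22120)*sqrt(1659).
The factor r**2 - r/5 - 11/6 splits as (r - a)(r - a') with a = 1/10 + (1/30)*sqrt(1659), a' = 1/10 - (1/30)*sqrt(1659). At the order-1 pole a set g(r) = (r - a)*f(r) = [7*r/40 + 23/16] / (r - a').
Simple pole: residue = g(a) at a = 1/10 + (1/30)*sqrt(1659), which is 7/80 + (291/22120)*sqrt(1659).
List the singular points by increasing real part (a conjugate pair: the negative imaginary part first).


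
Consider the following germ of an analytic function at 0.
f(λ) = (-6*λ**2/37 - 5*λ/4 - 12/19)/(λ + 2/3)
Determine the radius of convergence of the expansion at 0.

Denominator factor (λ + 2/3): pole of order 1 at -2/3, modulus 2/3.
The radius of convergence is the smallest modulus among the singular points: 2/3.

The radius of convergence is 2/3.


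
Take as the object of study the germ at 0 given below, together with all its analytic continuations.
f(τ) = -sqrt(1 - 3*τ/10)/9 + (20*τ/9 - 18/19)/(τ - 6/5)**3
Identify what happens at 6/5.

The denominator factor τ - 6/5 vanishes at 6/5 and appears to the power 3; the numerator there equals 98/57, nonzero, and no other factor vanishes.
The branch terms are analytic at this point.
Hence a pole whose order is the multiplicity, 3.

The point is a pole of order 3.


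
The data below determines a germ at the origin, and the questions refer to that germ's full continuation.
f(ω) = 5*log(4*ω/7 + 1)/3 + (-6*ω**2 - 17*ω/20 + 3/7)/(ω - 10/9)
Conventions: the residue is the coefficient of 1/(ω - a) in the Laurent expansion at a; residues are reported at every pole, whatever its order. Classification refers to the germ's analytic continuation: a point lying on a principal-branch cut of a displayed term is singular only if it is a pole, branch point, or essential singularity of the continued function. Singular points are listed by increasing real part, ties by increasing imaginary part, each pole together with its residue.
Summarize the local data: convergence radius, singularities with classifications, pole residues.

Denominator factor (ω - 10/9): pole of order 1 at 10/9, modulus 10/9.
Branch term (5/3)*log(1 - ω/(-7/4)): its argument vanishes at ω = -7/4, a logarithmic branch point, modulus 7/4.
The radius of convergence is the smallest modulus among the singular points: 10/9.
The branch term is analytic at 10/9 and contributes nothing to the residue; only the rational part matters.
At the order-1 pole 10/9 set g(ω) = (ω - (10/9))*(rational part) = -6*ω**2 - 17*ω/20 + 3/7.
Simple pole: residue = g(a) at a = 10/9, which is -2995/378.
List the singular points by increasing real part (a conjugate pair: the negative imaginary part first).

Radius of convergence at 0: 10/9.
At -7/4: a logarithmic branch point.
At 10/9: a pole of order 1; residue -2995/378.


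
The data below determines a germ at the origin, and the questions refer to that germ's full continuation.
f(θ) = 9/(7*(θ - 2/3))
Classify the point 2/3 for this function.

The point is a pole of order 1.

The denominator factor θ - 2/3 vanishes at 2/3 and appears to the power 1; the numerator there equals 9/7, nonzero, and no other factor vanishes.
Hence a pole whose order is the multiplicity, 1.


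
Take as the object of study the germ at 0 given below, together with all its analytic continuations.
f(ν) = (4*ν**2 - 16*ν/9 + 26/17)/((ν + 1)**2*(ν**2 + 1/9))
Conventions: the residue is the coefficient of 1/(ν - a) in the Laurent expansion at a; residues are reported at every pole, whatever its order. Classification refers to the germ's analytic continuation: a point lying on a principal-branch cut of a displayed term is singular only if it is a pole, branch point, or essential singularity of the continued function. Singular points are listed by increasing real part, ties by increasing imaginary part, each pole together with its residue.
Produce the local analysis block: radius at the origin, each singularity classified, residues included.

Denominator factor (ν**2 + 1/9): discriminant -4/9, complex-conjugate roots (1/3)*i and -(1/3)*i; poles of order 1, moduli 1/3 and 1/3.
Denominator factor (ν + 1)^2: pole of order 2 at -1, modulus 1.
The radius of convergence is the smallest modulus among the singular points: 1/3.
At the order-2 pole -1 set g(ν) = (ν - (-1))^2*f(ν) = (4*ν**2 - 16*ν/9 + 26/17)/(ν**2 + 1/9).
Order-2 pole: residue = g'(a); g'(-1) = 1291/425, so the residue is 1291/425.
The factor ν**2 + 1/9 splits as (ν - a)(ν - a') with a = -(1/3)*i, a' = (1/3)*i. At the order-1 pole a set g(ν) = (ν - a)*f(ν) = [(4*ν**2 - 16*ν/9 + 26/17)/(ν + 1)**2] / (ν - a').
Simple pole: residue = g(a) at a = -(1/3)*i, which is (-1291/850) + (294/425)*i.
The factor ν**2 + 1/9 splits as (ν - a)(ν - a') with a = (1/3)*i, a' = -(1/3)*i. At the order-1 pole a set g(ν) = (ν - a)*f(ν) = [(4*ν**2 - 16*ν/9 + 26/17)/(ν + 1)**2] / (ν - a').
Simple pole: residue = g(a) at a = (1/3)*i, which is (-1291/850) - (294/425)*i.
List the singular points by increasing real part (a conjugate pair: the negative imaginary part first).

Radius of convergence at 0: 1/3.
At -1: a pole of order 2; residue 1291/425.
At -(1/3)*i: a pole of order 1; residue (-1291/850) + (294/425)*i.
At (1/3)*i: a pole of order 1; residue (-1291/850) - (294/425)*i.


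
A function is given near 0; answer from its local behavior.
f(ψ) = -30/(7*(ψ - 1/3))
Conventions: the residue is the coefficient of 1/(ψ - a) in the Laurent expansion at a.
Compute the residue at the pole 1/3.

The residue is -30/7.

At the order-1 pole 1/3 set g(ψ) = (ψ - (1/3))*f(ψ) = -30/7.
Simple pole: residue = g(a) at a = 1/3, which is -30/7.


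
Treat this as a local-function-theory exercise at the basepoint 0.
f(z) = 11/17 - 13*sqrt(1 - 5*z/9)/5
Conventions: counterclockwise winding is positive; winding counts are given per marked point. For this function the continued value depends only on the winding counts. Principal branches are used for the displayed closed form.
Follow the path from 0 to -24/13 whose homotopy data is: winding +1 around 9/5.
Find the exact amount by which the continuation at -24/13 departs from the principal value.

Continued minus principal equals (2/15)*sqrt(3081).

The rational part is single-valued and drops out of the difference; each branch term changes only by its own monodromy.
(-13/5)*sqrt(1 - z/(9/5)): winding +1 is odd, the square root flips sign, contributing -2*(-13/5)*sqrt(1 - (-24/13)/(9/5)) = -2*(-13/5)*sqrt(79/39) = (2/15)*sqrt(3081).
Summing the contributions at z = -24/13 gives (2/15)*sqrt(3081).


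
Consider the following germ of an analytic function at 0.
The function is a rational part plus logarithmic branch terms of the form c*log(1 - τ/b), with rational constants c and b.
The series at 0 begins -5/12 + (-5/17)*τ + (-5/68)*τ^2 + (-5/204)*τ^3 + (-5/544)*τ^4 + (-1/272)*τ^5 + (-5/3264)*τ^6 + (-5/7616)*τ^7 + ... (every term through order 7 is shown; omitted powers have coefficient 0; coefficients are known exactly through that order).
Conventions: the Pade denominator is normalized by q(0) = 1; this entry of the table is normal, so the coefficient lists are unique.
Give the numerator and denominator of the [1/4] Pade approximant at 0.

Taylor coefficients needed (read off): a_0 = -5/12, a_1 = -5/17, a_2 = -5/68, a_3 = -5/204, a_4 = -5/544, a_5 = -1/272.
Write the denominator as Q(τ) = 1 + q1*τ + q2*τ^2 + q3*τ^3 + q4*τ^4. Requiring Q*f - P = O(τ^6) with deg P <= 1 kills the coefficients of τ^2..τ^5 in Q*f:
  τ^2: a_2 + q1*a_1 + q2*a_0 = 0, i.e. -5/68 + (-5/17)*q1 + (-5/12)*q2 = 0.
  τ^3: a_3 + q1*a_2 + q2*a_1 + q3*a_0 = 0, i.e. -5/204 + (-5/68)*q1 + (-5/17)*q2 + (-5/12)*q3 = 0.
  τ^4: a_4 + q1*a_3 + q2*a_2 + q3*a_1 + q4*a_0 = 0, i.e. -5/544 + (-5/204)*q1 + (-5/68)*q2 + (-5/17)*q3 + (-5/12)*q4 = 0.
  τ^5: a_5 + q1*a_4 + q2*a_3 + q3*a_2 + q4*a_1 = 0, i.e. -1/272 + (-5/544)*q1 + (-5/204)*q2 + (-5/68)*q3 + (-5/17)*q4 = 0.
Solving this linear system: q1 = -18154/85315, q2 = -2241/85315, q3 = -233/85315, q4 = -2033/682520.
The numerator is Q*f truncated at degree 1: P0 = a_0 = -5/12; P1 = a_1 + q1*a_0 = -357581/1740426.

The Pade approximant has numerator coefficients [-5/12, -357581/1740426]; denominator coefficients [1, -18154/85315, -2241/85315, -233/85315, -2033/682520].


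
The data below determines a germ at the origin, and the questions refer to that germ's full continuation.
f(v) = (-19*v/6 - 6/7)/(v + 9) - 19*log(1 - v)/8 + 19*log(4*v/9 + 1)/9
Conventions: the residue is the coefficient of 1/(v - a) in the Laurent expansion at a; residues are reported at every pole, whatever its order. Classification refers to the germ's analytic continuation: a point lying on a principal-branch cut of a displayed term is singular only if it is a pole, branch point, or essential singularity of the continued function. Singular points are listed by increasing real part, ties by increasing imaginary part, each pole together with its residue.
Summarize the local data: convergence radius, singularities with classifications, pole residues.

Radius of convergence at 0: 1.
At -9: a pole of order 1; residue 387/14.
At -9/4: a logarithmic branch point.
At 1: a logarithmic branch point.

Denominator factor (v + 9): pole of order 1 at -9, modulus 9.
Branch term (-19/8)*log(1 - v/(1)): its argument vanishes at v = 1, a logarithmic branch point, modulus 1.
Branch term (19/9)*log(1 - v/(-9/4)): its argument vanishes at v = -9/4, a logarithmic branch point, modulus 9/4.
The radius of convergence is the smallest modulus among the singular points: 1.
The branch terms are analytic at -9 and contribute nothing to the residue; only the rational part matters.
At the order-1 pole -9 set g(v) = (v - (-9))*(rational part) = -19*v/6 - 6/7.
Simple pole: residue = g(a) at a = -9, which is 387/14.
List the singular points by increasing real part (a conjugate pair: the negative imaginary part first).


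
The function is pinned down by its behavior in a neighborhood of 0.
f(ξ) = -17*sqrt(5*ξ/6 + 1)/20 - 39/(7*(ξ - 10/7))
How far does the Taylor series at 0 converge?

Denominator factor (ξ - 10/7): pole of order 1 at 10/7, modulus 10/7.
Branch term (-17/20)*sqrt(1 - ξ/(-6/5)): its argument vanishes at ξ = -6/5, a square-root branch point, modulus 6/5.
The radius of convergence is the smallest modulus among the singular points: 6/5.

The radius of convergence is 6/5.


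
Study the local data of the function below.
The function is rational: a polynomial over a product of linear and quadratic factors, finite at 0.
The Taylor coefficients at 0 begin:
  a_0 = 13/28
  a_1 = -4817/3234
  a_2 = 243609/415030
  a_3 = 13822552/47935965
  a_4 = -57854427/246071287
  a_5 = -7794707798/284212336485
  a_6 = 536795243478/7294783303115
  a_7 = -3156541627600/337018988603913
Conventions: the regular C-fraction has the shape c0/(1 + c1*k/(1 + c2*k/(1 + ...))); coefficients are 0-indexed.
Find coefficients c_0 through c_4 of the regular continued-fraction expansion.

The regular C-fraction coefficients are [13/28, 9634/3003, -2643281/939315, 7893013479/63663422885, -751452/2643281].

Taylor coefficients (read off): a_0 = 13/28, a_1 = -4817/3234, a_2 = 243609/415030, a_3 = 13822552/47935965, a_4 = -57854427/246071287.
c0 = a_0 = 13/28. Peel one level at a time: if S = 1 + c*k/S' with S'(0) = 1, then c is the k-coefficient of S and S' = c*k/(S - 1).
S_1 = c0/f = 1 + (9634/3003)*k + (5286562/585585)*k^2 + ...; c1 = 9634/3003.
S_2 = c1*k/(S_1 - 1) = 1 + (-2643281/939315)*k + (202384961/580087225)*k^2 + ...; c2 = -2643281/939315.
S_3 = c2*k/(S_2 - 1) = 1 + (7893013479/63663422885)*k + (1231310102724/34934672224805)*k^2 + ...; c3 = 7893013479/63663422885.
S_4 = c3*k/(S_3 - 1) = 1 + (-751452/2643281)*k + ...; c4 = -751452/2643281.


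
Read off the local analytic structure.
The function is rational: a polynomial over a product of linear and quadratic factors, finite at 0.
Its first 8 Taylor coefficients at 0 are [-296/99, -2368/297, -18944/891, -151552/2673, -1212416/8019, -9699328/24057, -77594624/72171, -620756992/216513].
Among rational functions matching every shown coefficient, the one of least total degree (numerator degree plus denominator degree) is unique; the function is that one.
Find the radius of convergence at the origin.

The radius of convergence is 3/8.

No rational of total degree below 1 reproduces all 8 coefficients; solving the [0/1] Pade equations on them gives f(j) = 37/(33*(j - 3/8)), whose expansion matches every shown term.
Denominator factor (j - 3/8): pole of order 1 at 3/8, modulus 3/8.
The radius of convergence is the smallest modulus among the singular points: 3/8.


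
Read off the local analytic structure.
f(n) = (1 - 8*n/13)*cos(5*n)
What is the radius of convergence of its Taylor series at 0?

The radius of convergence is infinite.

The factor cos(5*n) is entire and contributes no finite singular point.
The polynomial part has no poles.
No finite singular points: the Taylor series at 0 converges everywhere.


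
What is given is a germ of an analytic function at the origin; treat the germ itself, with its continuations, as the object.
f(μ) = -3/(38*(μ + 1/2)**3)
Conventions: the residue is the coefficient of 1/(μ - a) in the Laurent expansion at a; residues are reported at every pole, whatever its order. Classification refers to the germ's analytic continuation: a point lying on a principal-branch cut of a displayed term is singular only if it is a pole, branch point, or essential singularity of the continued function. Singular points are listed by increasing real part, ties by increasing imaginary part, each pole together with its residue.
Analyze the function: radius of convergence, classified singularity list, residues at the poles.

Radius of convergence at 0: 1/2.
At -1/2: a pole of order 3; residue 0.

Denominator factor (μ + 1/2)^3: pole of order 3 at -1/2, modulus 1/2.
The radius of convergence is the smallest modulus among the singular points: 1/2.
At the order-3 pole -1/2 set g(μ) = (μ - (-1/2))^3*f(μ) = -3/38.
Order-3 pole: residue = g''(a)/2; g''(-1/2) = 0, so the residue is 0.


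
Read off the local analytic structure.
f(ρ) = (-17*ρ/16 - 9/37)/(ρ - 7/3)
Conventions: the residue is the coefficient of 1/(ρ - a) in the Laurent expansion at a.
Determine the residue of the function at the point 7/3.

At the order-1 pole 7/3 set g(ρ) = (ρ - (7/3))*f(ρ) = -17*ρ/16 - 9/37.
Simple pole: residue = g(a) at a = 7/3, which is -4835/1776.

The residue is -4835/1776.


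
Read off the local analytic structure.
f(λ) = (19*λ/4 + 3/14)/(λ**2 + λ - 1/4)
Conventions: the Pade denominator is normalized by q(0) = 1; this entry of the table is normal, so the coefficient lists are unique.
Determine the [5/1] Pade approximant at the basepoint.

Taylor coefficients needed (expand at 0): a_0 = -6/7, a_1 = -157/7, a_2 = -652/7, a_3 = -3236/7, a_4 = -15552/7, a_5 = -10736, a_6 = -362816/7.
Write the denominator as Q(λ) = 1 + q1*λ. Requiring Q*f - P = O(λ^7) with deg P <= 5 kills the coefficients of λ^6..λ^6 in Q*f:
  λ^6: a_6 + q1*a_5 = 0, i.e. -362816/7 + (-10736)*q1 = 0.
Solving this linear system: q1 = -22676/4697.
The numerator is Q*f truncated at degree 5: P0 = a_0 = -6/7; P1 = a_1 + q1*a_0 = -601373/32879; P2 = a_2 + q1*a_1 = 497688/32879; P3 = a_3 + q1*a_2 = -414740/32879; P4 = a_4 + q1*a_3 = 331792/32879; P5 = a_5 + q1*a_4 = -331792/32879.

The Pade approximant has numerator coefficients [-6/7, -601373/32879, 497688/32879, -414740/32879, 331792/32879, -331792/32879]; denominator coefficients [1, -22676/4697].


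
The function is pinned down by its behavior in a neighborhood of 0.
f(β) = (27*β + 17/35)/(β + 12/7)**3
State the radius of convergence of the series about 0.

The radius of convergence is 12/7.

Denominator factor (β + 12/7)^3: pole of order 3 at -12/7, modulus 12/7.
The radius of convergence is the smallest modulus among the singular points: 12/7.


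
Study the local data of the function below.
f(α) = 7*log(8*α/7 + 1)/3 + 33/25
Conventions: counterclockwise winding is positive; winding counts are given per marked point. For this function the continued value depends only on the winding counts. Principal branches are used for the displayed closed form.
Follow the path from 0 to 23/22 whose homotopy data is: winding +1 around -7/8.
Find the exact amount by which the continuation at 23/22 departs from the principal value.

The rational part is single-valued and drops out of the difference; each branch term changes only by its own monodromy.
(7/3)*log(1 - α/(-7/8)): each positive loop around -7/8 adds 2*pi*i to the log, so winding +1 contributes (7/3)*(1)*2*pi*i = (14/3)*pi*i.
Summing the contributions at α = 23/22 gives (14/3)*pi*i.

Continued minus principal equals (14/3)*pi*i.


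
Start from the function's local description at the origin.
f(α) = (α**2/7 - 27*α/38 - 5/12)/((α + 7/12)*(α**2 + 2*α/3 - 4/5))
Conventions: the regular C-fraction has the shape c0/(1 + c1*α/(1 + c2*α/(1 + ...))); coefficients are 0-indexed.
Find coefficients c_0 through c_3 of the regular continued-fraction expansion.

Taylor coefficients (expand at 0): a_0 = 25/28, a_1 = 16445/22344, a_2 = 674315/469224, a_3 = 103214315/39414816.
c0 = a_0 = 25/28. Peel one level at a time: if S = 1 + c*α/S' with S'(0) = 1, then c is the α-coefficient of S and S' = c*α/(S - 1).
S_1 = c0/f = 1 + (-3289/3990)*α + (-235023/252700)*α^2 + ...; c1 = -3289/3990.
S_2 = c1*α/(S_1 - 1) = 1 + (-705069/624910)*α + (77106963/302890588)*α^2 + ...; c2 = -705069/624910.
S_3 = c2*α/(S_2 - 1) = 1 + (2441720495/10821869058)*α + ...; c3 = 2441720495/10821869058.

The regular C-fraction coefficients are [25/28, -3289/3990, -705069/624910, 2441720495/10821869058].


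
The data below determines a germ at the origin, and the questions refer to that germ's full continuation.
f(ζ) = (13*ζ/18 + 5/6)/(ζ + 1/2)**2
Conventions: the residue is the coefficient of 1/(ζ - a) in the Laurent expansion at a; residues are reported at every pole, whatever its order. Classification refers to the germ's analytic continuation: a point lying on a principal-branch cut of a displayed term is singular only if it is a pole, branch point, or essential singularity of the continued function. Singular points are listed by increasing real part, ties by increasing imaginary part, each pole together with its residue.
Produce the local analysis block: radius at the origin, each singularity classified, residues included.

Radius of convergence at 0: 1/2.
At -1/2: a pole of order 2; residue 13/18.

Denominator factor (ζ + 1/2)^2: pole of order 2 at -1/2, modulus 1/2.
The radius of convergence is the smallest modulus among the singular points: 1/2.
At the order-2 pole -1/2 set g(ζ) = (ζ - (-1/2))^2*f(ζ) = 13*ζ/18 + 5/6.
Order-2 pole: residue = g'(a); g'(-1/2) = 13/18, so the residue is 13/18.


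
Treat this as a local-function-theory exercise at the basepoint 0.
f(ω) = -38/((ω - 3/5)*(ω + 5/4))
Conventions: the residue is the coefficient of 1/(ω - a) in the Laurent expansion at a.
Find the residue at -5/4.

At the order-1 pole -5/4 set g(ω) = (ω - (-5/4))*f(ω) = -38/(ω - 3/5).
Simple pole: residue = g(a) at a = -5/4, which is 760/37.

The residue is 760/37.


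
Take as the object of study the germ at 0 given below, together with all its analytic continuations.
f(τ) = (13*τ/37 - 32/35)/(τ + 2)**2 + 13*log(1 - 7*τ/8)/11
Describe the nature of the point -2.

The denominator factor τ + 2 vanishes at -2 and appears to the power 2; the numerator there equals -2094/1295, nonzero, and no other factor vanishes.
The branch terms are analytic at this point.
Hence a pole whose order is the multiplicity, 2.

The point is a pole of order 2.


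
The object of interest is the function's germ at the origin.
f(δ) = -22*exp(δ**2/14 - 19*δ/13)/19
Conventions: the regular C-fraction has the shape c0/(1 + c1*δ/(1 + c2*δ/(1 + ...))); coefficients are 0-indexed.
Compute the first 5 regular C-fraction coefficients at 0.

The regular C-fraction coefficients are [-22/19, 19/13, -1179/1729, 1617853/6115473, -64562839249/297561995172].

Taylor coefficients (expand at 0): a_0 = -22/19, a_1 = 22/13, a_2 = -29656/22477, a_3 = 33374/46137, a_4 = -49685845/159541746.
c0 = a_0 = -22/19. Peel one level at a time: if S = 1 + c*δ/S' with S'(0) = 1, then c is the δ-coefficient of S and S' = c*δ/(S - 1).
S_1 = c0/f = 1 + (19/13)*δ + (1179/1183)*δ^2 + ...; c1 = 19/13.
S_2 = c1*δ/(S_1 - 1) = 1 + (-1179/1729)*δ + (1617853/8968323)*δ^2 + ...; c2 = -1179/1729.
S_3 = c2*δ/(S_2 - 1) = 1 + (1617853/6115473)*δ + (3398044171/59199066108)*δ^2 + ...; c3 = 1617853/6115473.
S_4 = c3*δ/(S_3 - 1) = 1 + (-64562839249/297561995172)*δ + ...; c4 = -64562839249/297561995172.
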